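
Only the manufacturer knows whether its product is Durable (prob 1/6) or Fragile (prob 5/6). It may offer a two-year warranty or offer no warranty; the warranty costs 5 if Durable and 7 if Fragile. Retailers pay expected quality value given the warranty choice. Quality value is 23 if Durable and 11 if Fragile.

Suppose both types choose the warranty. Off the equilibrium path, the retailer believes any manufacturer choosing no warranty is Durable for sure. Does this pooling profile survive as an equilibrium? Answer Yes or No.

On path, the retailer holds the prior and pays 1/6·23 + 5/6·11 = 13. Off path (no warranty), believing Durable, it pays 23.
Durable: the warranty nets 13 − 5 = 8; no warranty nets 23. Durable would deviate.
Fragile: the warranty nets 13 − 7 = 6; no warranty nets 23. Fragile would deviate.
A type deviates, so pooling fails.

No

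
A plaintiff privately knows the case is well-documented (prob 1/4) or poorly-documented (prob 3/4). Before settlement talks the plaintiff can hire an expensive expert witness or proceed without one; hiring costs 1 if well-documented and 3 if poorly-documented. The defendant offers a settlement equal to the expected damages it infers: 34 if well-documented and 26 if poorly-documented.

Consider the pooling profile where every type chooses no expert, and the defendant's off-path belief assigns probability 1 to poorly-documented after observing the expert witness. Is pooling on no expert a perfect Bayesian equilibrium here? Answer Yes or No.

Yes

On path, the defendant holds the prior and pays 1/4·34 + 3/4·26 = 28. Off path (the expert witness), believing poorly-documented, it pays 26.
well-documented: no expert nets 28; the expert witness nets 26 − 1 = 25. well-documented stays.
poorly-documented: no expert nets 28; the expert witness nets 26 − 3 = 23. poorly-documented stays.
No type deviates, so pooling is sustained.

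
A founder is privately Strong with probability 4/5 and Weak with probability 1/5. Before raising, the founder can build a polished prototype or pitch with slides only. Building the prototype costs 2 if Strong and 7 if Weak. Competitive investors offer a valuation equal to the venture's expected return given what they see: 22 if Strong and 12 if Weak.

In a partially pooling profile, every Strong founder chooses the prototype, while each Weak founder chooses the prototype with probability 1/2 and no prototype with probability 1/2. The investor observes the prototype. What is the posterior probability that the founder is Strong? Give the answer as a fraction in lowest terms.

P(the prototype) = (4/5)·1 + (1/5)·(1/2) = 9/10.
By Bayes' rule, P(Strong | the prototype) = (4/5) / (9/10) = 8/9.

8/9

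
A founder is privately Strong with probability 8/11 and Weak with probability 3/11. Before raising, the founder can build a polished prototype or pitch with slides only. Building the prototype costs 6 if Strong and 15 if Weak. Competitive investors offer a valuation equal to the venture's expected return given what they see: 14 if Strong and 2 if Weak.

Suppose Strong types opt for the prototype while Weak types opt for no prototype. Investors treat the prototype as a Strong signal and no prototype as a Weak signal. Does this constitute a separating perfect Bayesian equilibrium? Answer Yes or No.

Yes

Under these beliefs, the prototype earns valuation 14 and no prototype earns valuation 2.
Strong: the prototype nets 14 − 6 = 8; no prototype nets 2. Strong prefers the prototype.
Weak: the prototype nets 14 − 15 = -1; no prototype nets 2. Weak prefers no prototype.
Neither type deviates, so the separating profile is an equilibrium.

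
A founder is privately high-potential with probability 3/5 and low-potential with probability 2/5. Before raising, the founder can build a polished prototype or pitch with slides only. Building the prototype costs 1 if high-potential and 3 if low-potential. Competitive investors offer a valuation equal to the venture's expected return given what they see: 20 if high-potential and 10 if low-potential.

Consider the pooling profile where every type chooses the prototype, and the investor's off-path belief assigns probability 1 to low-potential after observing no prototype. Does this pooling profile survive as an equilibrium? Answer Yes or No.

Yes

On path, the investor holds the prior and pays 3/5·20 + 2/5·10 = 16. Off path (no prototype), believing low-potential, it pays 10.
high-potential: the prototype nets 16 − 1 = 15; no prototype nets 10. high-potential stays.
low-potential: the prototype nets 16 − 3 = 13; no prototype nets 10. low-potential stays.
No type deviates, so pooling is sustained.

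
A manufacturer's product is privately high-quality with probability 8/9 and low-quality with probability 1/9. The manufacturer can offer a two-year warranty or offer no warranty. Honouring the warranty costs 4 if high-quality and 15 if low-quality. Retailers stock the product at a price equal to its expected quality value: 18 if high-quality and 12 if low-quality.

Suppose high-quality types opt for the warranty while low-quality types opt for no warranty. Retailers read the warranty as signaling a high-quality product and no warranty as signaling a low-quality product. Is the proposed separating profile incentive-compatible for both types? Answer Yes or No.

Under these beliefs, the warranty earns price 18 and no warranty earns price 12.
high-quality: the warranty nets 18 − 4 = 14; no warranty nets 12. high-quality prefers the warranty.
low-quality: the warranty nets 18 − 15 = 3; no warranty nets 12. low-quality prefers no warranty.
Neither type deviates, so the separating profile is an equilibrium.

Yes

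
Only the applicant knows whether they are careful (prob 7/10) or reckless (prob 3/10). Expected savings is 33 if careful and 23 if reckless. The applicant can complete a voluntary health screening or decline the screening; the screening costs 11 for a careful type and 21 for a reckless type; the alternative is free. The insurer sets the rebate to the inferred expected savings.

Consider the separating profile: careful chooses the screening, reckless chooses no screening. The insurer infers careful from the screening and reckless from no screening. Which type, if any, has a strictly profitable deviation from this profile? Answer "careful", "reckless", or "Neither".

careful

The screening pays 33; no screening pays 23.
careful: assigned the screening, nets 33 − 11 = 22; deviating to no screening nets 23.
reckless: assigned no screening, nets 23; deviating to the screening nets 33 − 21 = 12.
The careful type gains 1 by deviating.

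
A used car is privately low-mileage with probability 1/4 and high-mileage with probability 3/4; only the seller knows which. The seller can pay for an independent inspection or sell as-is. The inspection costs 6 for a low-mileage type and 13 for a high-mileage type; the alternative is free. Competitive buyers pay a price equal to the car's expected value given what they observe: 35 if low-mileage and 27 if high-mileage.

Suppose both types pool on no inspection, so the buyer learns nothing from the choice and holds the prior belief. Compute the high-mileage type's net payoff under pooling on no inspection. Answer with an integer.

Pooled price = 1/4·35 + 3/4·27 = 29.
high-mileage pays no cost for no inspection, so net payoff = 29.

29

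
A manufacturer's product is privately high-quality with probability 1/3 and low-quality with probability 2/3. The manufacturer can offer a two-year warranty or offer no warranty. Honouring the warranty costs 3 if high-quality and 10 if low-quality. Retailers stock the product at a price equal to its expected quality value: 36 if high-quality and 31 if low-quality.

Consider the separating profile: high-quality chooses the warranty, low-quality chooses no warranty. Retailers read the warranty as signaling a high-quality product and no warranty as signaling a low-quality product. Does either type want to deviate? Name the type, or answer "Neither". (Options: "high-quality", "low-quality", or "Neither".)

Neither

The warranty pays 36; no warranty pays 31.
high-quality: assigned the warranty, nets 36 − 3 = 33; deviating to no warranty nets 31.
low-quality: assigned no warranty, nets 31; deviating to the warranty nets 36 − 10 = 26.
Both types strictly prefer their assigned action; no profitable deviation.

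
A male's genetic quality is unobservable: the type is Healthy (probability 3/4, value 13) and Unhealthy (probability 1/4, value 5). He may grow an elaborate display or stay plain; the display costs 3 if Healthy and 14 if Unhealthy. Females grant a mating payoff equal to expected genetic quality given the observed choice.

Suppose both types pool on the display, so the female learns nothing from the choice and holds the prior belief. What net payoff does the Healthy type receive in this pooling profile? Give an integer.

Pooled mating payoff = 3/4·13 + 1/4·5 = 11.
Healthy pays cost 3 for the display, so net payoff = 11 − 3 = 8.

8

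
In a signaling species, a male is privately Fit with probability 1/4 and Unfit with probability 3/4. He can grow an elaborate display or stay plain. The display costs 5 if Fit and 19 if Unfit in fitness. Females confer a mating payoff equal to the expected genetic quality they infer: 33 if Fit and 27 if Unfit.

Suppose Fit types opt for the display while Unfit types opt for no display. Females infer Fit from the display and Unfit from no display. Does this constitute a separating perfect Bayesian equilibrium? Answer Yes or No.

Under these beliefs, the display earns mating payoff 33 and no display earns mating payoff 27.
Fit: the display nets 33 − 5 = 28; no display nets 27. Fit prefers the display.
Unfit: the display nets 33 − 19 = 14; no display nets 27. Unfit prefers no display.
Neither type deviates, so the separating profile is an equilibrium.

Yes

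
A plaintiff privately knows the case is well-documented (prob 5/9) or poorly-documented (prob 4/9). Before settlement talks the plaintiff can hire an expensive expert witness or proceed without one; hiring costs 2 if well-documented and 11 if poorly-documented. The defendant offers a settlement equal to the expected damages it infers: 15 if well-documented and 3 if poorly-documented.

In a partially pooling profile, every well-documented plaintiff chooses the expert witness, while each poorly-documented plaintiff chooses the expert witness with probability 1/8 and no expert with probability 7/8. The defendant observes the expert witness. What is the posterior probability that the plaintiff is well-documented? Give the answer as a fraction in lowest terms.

P(the expert witness) = (5/9)·1 + (4/9)·(1/8) = 11/18.
By Bayes' rule, P(well-documented | the expert witness) = (5/9) / (11/18) = 10/11.

10/11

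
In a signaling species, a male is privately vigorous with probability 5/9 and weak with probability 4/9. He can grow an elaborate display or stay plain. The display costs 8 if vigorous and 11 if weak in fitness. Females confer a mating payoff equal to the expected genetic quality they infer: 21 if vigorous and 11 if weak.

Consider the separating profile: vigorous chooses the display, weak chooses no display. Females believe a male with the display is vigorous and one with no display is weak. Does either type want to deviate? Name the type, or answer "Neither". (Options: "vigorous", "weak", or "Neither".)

The display pays 21; no display pays 11.
vigorous: assigned the display, nets 21 − 8 = 13; deviating to no display nets 11.
weak: assigned no display, nets 11; deviating to the display nets 21 − 11 = 10.
Both types strictly prefer their assigned action; no profitable deviation.

Neither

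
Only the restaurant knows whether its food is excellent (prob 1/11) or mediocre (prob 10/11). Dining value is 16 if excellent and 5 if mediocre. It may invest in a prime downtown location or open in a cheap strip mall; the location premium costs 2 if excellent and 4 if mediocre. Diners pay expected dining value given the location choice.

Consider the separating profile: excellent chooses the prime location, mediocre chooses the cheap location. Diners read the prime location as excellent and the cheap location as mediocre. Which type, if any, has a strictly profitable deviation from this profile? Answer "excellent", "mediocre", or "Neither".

mediocre

The prime location pays 16; the cheap location pays 5.
excellent: assigned the prime location, nets 16 − 2 = 14; deviating to the cheap location nets 5.
mediocre: assigned the cheap location, nets 5; deviating to the prime location nets 16 − 4 = 12.
The mediocre type gains 7 by deviating.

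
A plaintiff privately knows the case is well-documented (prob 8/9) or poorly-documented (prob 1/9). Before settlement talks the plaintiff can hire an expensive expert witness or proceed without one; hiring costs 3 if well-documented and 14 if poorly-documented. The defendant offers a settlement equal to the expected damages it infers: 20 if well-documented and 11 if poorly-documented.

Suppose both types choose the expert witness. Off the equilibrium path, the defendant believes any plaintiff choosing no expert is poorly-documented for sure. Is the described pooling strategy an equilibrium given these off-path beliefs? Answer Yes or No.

No

On path, the defendant holds the prior and pays 8/9·20 + 1/9·11 = 19. Off path (no expert), believing poorly-documented, it pays 11.
well-documented: the expert witness nets 19 − 3 = 16; no expert nets 11. well-documented stays.
poorly-documented: the expert witness nets 19 − 14 = 5; no expert nets 11. poorly-documented would deviate.
A type deviates, so pooling fails.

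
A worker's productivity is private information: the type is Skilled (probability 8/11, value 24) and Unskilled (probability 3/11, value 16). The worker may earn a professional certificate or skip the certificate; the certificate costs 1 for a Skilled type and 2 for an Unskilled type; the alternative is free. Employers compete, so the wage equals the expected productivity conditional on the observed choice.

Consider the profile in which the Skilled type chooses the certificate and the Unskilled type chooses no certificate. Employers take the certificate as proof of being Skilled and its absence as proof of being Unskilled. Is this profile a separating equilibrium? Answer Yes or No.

Under these beliefs, the certificate earns wage 24 and no certificate earns wage 16.
Skilled: the certificate nets 24 − 1 = 23; no certificate nets 16. Skilled prefers the certificate.
Unskilled: the certificate nets 24 − 2 = 22; no certificate nets 16. Unskilled would deviate to the certificate.
Unskilled has a profitable deviation, so the profile is not an equilibrium.

No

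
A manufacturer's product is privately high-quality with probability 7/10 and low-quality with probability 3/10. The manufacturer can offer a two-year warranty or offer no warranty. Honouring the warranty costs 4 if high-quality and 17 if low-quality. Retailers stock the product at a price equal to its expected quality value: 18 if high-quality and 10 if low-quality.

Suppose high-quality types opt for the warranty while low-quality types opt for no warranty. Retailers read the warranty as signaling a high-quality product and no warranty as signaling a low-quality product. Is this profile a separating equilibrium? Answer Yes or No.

Yes

Under these beliefs, the warranty earns price 18 and no warranty earns price 10.
high-quality: the warranty nets 18 − 4 = 14; no warranty nets 10. high-quality prefers the warranty.
low-quality: the warranty nets 18 − 17 = 1; no warranty nets 10. low-quality prefers no warranty.
Neither type deviates, so the separating profile is an equilibrium.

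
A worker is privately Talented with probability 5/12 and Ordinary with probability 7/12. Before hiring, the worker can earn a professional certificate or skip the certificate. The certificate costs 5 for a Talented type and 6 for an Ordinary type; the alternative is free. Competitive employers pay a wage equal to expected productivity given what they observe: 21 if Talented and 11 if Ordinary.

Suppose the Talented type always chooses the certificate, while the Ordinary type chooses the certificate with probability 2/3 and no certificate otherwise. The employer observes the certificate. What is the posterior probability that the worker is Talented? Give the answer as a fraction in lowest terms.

15/29

P(the certificate) = (5/12)·1 + (7/12)·(2/3) = 29/36.
By Bayes' rule, P(Talented | the certificate) = (5/12) / (29/36) = 15/29.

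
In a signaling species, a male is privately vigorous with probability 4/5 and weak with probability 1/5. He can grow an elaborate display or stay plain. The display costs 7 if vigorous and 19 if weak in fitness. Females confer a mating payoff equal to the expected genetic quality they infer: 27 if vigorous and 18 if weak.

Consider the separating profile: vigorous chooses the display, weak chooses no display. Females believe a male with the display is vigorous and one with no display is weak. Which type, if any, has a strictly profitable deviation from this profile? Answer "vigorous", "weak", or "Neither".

Neither

The display pays 27; no display pays 18.
vigorous: assigned the display, nets 27 − 7 = 20; deviating to no display nets 18.
weak: assigned no display, nets 18; deviating to the display nets 27 − 19 = 8.
Both types strictly prefer their assigned action; no profitable deviation.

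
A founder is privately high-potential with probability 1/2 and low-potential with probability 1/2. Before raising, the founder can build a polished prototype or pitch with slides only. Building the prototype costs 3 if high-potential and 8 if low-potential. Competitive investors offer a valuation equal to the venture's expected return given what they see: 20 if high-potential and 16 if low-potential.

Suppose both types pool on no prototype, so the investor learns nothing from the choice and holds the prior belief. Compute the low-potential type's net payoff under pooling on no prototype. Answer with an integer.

Pooled valuation = 1/2·20 + 1/2·16 = 18.
low-potential pays no cost for no prototype, so net payoff = 18.

18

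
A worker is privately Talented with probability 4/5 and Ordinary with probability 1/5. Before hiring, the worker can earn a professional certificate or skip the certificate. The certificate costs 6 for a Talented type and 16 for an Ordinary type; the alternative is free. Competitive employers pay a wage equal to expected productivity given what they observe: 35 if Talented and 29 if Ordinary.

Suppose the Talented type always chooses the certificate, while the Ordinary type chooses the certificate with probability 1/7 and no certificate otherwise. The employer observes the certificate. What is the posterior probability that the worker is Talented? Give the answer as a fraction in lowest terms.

P(the certificate) = (4/5)·1 + (1/5)·(1/7) = 29/35.
By Bayes' rule, P(Talented | the certificate) = (4/5) / (29/35) = 28/29.

28/29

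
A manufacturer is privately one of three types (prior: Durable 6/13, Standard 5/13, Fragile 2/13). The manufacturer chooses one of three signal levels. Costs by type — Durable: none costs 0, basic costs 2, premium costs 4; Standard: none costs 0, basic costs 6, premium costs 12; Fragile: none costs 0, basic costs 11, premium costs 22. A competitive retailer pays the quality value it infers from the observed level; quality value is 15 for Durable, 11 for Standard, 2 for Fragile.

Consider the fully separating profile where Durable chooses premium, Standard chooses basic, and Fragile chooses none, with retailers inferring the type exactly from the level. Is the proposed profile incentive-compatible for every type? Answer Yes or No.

Separating prices: premium → 15, basic → 11, none → 2.
Durable (assigned premium): none: 2 − 0 = 2; basic: 11 − 2 = 9; premium: 15 − 4 = 11. Durable stays.
Standard (assigned basic): none: 2 − 0 = 2; basic: 11 − 6 = 5; premium: 15 − 12 = 3. Standard stays.
Fragile (assigned none): none: 2 − 0 = 2; basic: 11 − 11 = 0; premium: 15 − 22 = -7. Fragile stays.
Every type prefers its assigned level; separation holds.

Yes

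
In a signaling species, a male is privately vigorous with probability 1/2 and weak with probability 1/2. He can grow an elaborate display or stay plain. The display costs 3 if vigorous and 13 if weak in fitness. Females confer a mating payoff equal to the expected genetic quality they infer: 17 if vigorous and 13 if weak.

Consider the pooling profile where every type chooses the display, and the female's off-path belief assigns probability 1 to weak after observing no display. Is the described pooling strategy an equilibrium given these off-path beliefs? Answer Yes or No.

No

On path, the female holds the prior and pays 1/2·17 + 1/2·13 = 15. Off path (no display), believing weak, it pays 13.
vigorous: the display nets 15 − 3 = 12; no display nets 13. vigorous would deviate.
weak: the display nets 15 − 13 = 2; no display nets 13. weak would deviate.
A type deviates, so pooling fails.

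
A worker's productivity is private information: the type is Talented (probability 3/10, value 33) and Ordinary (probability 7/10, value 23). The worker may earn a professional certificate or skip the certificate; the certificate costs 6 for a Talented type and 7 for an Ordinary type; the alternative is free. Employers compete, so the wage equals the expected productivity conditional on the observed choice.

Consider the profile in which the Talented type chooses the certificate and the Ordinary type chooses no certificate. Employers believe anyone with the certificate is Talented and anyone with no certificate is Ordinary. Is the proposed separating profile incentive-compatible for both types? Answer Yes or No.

Under these beliefs, the certificate earns wage 33 and no certificate earns wage 23.
Talented: the certificate nets 33 − 6 = 27; no certificate nets 23. Talented prefers the certificate.
Ordinary: the certificate nets 33 − 7 = 26; no certificate nets 23. Ordinary would deviate to the certificate.
Ordinary has a profitable deviation, so the profile is not an equilibrium.

No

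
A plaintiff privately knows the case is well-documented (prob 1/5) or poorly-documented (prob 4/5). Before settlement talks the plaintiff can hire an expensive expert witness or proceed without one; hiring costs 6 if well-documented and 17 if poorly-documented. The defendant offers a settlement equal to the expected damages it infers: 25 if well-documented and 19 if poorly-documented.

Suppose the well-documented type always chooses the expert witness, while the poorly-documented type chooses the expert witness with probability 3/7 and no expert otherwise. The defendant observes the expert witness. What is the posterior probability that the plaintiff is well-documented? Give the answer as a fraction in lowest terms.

7/19

P(the expert witness) = (1/5)·1 + (4/5)·(3/7) = 19/35.
By Bayes' rule, P(well-documented | the expert witness) = (1/5) / (19/35) = 7/19.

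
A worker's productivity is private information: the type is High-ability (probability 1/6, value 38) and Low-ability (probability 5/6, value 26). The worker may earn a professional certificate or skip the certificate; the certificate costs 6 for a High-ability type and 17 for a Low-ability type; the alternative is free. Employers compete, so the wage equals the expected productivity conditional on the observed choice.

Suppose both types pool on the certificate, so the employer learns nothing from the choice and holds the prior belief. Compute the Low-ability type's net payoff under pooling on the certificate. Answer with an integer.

11

Pooled wage = 1/6·38 + 5/6·26 = 28.
Low-ability pays cost 17 for the certificate, so net payoff = 28 − 17 = 11.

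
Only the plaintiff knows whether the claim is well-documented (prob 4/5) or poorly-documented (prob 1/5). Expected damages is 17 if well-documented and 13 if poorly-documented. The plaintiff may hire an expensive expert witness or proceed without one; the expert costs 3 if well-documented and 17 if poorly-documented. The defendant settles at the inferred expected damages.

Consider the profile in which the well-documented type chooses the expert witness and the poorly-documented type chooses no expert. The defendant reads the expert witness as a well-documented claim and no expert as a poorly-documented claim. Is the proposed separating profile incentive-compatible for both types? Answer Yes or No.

Yes

Under these beliefs, the expert witness earns settlement 17 and no expert earns settlement 13.
well-documented: the expert witness nets 17 − 3 = 14; no expert nets 13. well-documented prefers the expert witness.
poorly-documented: the expert witness nets 17 − 17 = 0; no expert nets 13. poorly-documented prefers no expert.
Neither type deviates, so the separating profile is an equilibrium.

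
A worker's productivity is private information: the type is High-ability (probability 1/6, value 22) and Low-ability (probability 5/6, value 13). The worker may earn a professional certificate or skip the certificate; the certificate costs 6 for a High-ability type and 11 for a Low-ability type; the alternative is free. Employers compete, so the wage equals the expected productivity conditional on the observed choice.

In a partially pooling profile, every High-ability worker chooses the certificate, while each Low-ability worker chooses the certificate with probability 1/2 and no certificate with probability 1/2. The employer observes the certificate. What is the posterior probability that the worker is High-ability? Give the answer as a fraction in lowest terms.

P(the certificate) = (1/6)·1 + (5/6)·(1/2) = 7/12.
By Bayes' rule, P(High-ability | the certificate) = (1/6) / (7/12) = 2/7.

2/7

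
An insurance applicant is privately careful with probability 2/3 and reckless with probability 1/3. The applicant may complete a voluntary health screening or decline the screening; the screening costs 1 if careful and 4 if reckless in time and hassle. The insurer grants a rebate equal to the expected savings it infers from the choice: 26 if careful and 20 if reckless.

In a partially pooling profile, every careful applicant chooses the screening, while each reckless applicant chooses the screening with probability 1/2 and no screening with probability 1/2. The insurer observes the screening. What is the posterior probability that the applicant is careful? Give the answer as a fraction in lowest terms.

4/5

P(the screening) = (2/3)·1 + (1/3)·(1/2) = 5/6.
By Bayes' rule, P(careful | the screening) = (2/3) / (5/6) = 4/5.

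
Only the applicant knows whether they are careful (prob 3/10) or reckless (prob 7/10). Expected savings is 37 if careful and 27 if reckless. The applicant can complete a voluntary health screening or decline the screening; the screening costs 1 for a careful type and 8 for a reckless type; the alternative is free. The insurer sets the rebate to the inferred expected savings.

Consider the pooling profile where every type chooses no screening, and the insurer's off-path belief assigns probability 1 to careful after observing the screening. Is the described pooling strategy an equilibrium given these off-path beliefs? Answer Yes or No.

On path, the insurer holds the prior and pays 3/10·37 + 7/10·27 = 30. Off path (the screening), believing careful, it pays 37.
careful: no screening nets 30; the screening nets 37 − 1 = 36. careful would deviate.
reckless: no screening nets 30; the screening nets 37 − 8 = 29. reckless stays.
A type deviates, so pooling fails.

No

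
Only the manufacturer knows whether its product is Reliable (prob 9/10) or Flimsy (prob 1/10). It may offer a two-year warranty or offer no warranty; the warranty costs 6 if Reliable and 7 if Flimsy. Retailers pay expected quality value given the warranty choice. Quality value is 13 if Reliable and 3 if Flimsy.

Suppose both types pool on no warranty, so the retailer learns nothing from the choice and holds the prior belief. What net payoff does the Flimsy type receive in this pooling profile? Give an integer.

12

Pooled price = 9/10·13 + 1/10·3 = 12.
Flimsy pays no cost for no warranty, so net payoff = 12.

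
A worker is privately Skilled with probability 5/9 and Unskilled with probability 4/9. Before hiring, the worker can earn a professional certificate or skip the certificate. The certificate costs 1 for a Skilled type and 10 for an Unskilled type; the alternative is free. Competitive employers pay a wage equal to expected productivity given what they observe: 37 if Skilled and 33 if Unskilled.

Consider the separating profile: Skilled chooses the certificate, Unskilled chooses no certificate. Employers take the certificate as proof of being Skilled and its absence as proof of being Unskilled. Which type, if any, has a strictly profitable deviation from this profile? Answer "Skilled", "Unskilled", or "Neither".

The certificate pays 37; no certificate pays 33.
Skilled: assigned the certificate, nets 37 − 1 = 36; deviating to no certificate nets 33.
Unskilled: assigned no certificate, nets 33; deviating to the certificate nets 37 − 10 = 27.
Both types strictly prefer their assigned action; no profitable deviation.

Neither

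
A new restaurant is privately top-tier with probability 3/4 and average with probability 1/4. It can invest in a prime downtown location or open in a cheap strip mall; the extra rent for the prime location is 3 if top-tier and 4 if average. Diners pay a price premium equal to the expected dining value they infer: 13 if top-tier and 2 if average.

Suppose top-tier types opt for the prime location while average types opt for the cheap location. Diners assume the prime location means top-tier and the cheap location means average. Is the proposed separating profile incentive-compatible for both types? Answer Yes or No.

Under these beliefs, the prime location earns price premium 13 and the cheap location earns price premium 2.
top-tier: the prime location nets 13 − 3 = 10; the cheap location nets 2. top-tier prefers the prime location.
average: the prime location nets 13 − 4 = 9; the cheap location nets 2. average would deviate to the prime location.
average has a profitable deviation, so the profile is not an equilibrium.

No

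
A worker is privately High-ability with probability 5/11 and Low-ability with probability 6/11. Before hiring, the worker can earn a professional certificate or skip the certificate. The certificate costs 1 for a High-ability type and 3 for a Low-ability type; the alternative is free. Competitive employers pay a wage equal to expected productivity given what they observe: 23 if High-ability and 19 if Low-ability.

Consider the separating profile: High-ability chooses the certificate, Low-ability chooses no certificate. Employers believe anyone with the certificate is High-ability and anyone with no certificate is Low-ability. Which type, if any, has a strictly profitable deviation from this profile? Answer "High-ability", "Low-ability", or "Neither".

The certificate pays 23; no certificate pays 19.
High-ability: assigned the certificate, nets 23 − 1 = 22; deviating to no certificate nets 19.
Low-ability: assigned no certificate, nets 19; deviating to the certificate nets 23 − 3 = 20.
The Low-ability type gains 1 by deviating.

Low-ability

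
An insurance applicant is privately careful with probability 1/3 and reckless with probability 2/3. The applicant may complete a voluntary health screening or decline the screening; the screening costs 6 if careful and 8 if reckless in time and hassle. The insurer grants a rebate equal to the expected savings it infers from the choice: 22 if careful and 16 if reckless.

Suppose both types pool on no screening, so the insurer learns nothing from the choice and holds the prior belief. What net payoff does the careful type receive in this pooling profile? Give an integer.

Pooled rebate = 1/3·22 + 2/3·16 = 18.
careful pays no cost for no screening, so net payoff = 18.

18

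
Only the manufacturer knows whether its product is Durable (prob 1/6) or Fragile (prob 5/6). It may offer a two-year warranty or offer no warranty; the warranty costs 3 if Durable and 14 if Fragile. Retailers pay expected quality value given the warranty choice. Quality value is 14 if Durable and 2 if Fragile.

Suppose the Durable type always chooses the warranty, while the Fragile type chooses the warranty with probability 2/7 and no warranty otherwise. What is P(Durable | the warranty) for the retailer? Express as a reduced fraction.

P(the warranty) = (1/6)·1 + (5/6)·(2/7) = 17/42.
By Bayes' rule, P(Durable | the warranty) = (1/6) / (17/42) = 7/17.

7/17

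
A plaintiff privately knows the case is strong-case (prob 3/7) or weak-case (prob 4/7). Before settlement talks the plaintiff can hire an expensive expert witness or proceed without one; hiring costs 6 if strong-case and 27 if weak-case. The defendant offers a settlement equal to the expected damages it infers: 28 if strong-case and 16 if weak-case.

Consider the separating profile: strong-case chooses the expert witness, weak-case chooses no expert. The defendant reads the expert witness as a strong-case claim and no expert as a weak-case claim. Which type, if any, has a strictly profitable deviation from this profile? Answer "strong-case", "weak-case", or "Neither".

The expert witness pays 28; no expert pays 16.
strong-case: assigned the expert witness, nets 28 − 6 = 22; deviating to no expert nets 16.
weak-case: assigned no expert, nets 16; deviating to the expert witness nets 28 − 27 = 1.
Both types strictly prefer their assigned action; no profitable deviation.

Neither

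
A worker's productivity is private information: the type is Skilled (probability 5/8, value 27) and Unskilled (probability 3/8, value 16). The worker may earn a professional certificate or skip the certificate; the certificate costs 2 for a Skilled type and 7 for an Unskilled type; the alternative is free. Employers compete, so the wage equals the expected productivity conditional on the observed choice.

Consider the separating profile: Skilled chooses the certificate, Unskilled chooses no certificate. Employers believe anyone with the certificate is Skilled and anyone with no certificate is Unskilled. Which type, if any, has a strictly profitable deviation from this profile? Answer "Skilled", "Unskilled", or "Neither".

The certificate pays 27; no certificate pays 16.
Skilled: assigned the certificate, nets 27 − 2 = 25; deviating to no certificate nets 16.
Unskilled: assigned no certificate, nets 16; deviating to the certificate nets 27 − 7 = 20.
The Unskilled type gains 4 by deviating.

Unskilled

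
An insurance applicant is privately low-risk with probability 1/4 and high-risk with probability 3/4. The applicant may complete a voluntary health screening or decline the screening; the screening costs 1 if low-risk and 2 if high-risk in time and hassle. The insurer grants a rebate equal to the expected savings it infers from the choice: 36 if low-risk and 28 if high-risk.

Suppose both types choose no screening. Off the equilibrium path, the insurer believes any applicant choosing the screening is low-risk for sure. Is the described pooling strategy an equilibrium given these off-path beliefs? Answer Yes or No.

No

On path, the insurer holds the prior and pays 1/4·36 + 3/4·28 = 30. Off path (the screening), believing low-risk, it pays 36.
low-risk: no screening nets 30; the screening nets 36 − 1 = 35. low-risk would deviate.
high-risk: no screening nets 30; the screening nets 36 − 2 = 34. high-risk would deviate.
A type deviates, so pooling fails.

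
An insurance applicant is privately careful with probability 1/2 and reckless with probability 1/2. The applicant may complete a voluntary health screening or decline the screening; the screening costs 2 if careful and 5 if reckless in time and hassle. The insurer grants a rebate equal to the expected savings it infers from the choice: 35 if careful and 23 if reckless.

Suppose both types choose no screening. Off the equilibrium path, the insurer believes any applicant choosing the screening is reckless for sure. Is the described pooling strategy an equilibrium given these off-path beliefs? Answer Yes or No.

On path, the insurer holds the prior and pays 1/2·35 + 1/2·23 = 29. Off path (the screening), believing reckless, it pays 23.
careful: no screening nets 29; the screening nets 23 − 2 = 21. careful stays.
reckless: no screening nets 29; the screening nets 23 − 5 = 18. reckless stays.
No type deviates, so pooling is sustained.

Yes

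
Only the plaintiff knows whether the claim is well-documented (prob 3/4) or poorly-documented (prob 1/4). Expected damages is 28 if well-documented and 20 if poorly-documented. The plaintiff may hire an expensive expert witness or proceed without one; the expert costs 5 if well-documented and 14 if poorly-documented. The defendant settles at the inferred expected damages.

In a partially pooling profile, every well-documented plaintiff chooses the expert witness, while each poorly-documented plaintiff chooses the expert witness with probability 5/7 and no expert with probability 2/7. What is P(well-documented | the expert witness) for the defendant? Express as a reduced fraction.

P(the expert witness) = (3/4)·1 + (1/4)·(5/7) = 13/14.
By Bayes' rule, P(well-documented | the expert witness) = (3/4) / (13/14) = 21/26.

21/26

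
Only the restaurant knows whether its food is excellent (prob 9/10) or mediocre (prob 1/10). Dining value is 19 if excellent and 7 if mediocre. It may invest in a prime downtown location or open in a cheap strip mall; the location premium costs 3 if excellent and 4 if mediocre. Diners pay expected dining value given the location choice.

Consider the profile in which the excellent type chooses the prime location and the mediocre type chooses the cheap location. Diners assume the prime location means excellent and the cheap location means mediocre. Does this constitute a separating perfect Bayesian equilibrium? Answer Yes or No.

Under these beliefs, the prime location earns price premium 19 and the cheap location earns price premium 7.
excellent: the prime location nets 19 − 3 = 16; the cheap location nets 7. excellent prefers the prime location.
mediocre: the prime location nets 19 − 4 = 15; the cheap location nets 7. mediocre would deviate to the prime location.
mediocre has a profitable deviation, so the profile is not an equilibrium.

No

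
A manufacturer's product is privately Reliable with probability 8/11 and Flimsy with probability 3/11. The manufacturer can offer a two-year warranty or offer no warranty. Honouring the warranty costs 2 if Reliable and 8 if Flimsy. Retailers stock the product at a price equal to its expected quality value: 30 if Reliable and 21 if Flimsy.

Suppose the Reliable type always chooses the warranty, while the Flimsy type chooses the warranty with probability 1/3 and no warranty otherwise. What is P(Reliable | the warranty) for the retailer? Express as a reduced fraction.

8/9

P(the warranty) = (8/11)·1 + (3/11)·(1/3) = 9/11.
By Bayes' rule, P(Reliable | the warranty) = (8/11) / (9/11) = 8/9.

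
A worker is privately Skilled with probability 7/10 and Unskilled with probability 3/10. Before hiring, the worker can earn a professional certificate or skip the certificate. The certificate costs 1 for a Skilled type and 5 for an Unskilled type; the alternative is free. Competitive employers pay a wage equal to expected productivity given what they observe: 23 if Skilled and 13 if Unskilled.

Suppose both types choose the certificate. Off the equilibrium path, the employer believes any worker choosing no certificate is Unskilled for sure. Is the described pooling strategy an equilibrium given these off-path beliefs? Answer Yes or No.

Yes

On path, the employer holds the prior and pays 7/10·23 + 3/10·13 = 20. Off path (no certificate), believing Unskilled, it pays 13.
Skilled: the certificate nets 20 − 1 = 19; no certificate nets 13. Skilled stays.
Unskilled: the certificate nets 20 − 5 = 15; no certificate nets 13. Unskilled stays.
No type deviates, so pooling is sustained.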